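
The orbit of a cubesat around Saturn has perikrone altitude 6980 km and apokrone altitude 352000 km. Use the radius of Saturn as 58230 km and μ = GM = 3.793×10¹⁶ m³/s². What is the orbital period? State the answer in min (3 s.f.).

r_p = 58230 + 6980 = 65210 km = 6.5210×10⁷ m.
r_a = 58230 + 352000 = 410230 km = 4.1023×10⁸ m.
Semi-major axis a = (r_p + r_a)/2 = (65210 + 4.1023×10⁵)/2 = 2.3772×10⁵ km = 2.377×10⁸ m.
By Kepler's third law T = 2π√(a³/μ) = 2π × 1.882×10⁴ = 1.182×10⁵ s.
= 1971 min.

T ≈ 1970 min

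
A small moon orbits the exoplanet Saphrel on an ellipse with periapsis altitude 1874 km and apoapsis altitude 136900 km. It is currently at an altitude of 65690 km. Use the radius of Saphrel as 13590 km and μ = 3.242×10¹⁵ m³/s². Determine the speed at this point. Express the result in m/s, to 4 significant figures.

r_p = 13590 + 1874 = 15464 km = 1.5464×10⁷ m.
r_a = 13590 + 136900 = 150490 km = 1.5049×10⁸ m.
r = 13590 + 65690 = 79280 km = 7.928×10⁷ m.
Semi-major axis a = (r_p + r_a)/2 = 82977 km = 8.298×10⁷ m.
Vis-viva: v² = μ(2/r − 1/a) = 3.242×10¹⁵ × (2.523×10⁻⁸ − 1.205×10⁻⁸) = 4.272×10⁷ m²/s².
v = 6536 m/s.

v ≈ 6536 m/s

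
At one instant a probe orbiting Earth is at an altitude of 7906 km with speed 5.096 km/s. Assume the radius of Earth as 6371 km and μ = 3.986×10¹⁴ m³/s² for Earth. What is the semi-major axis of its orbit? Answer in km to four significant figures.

a ≈ 13350 km

r = 6371 + 7906 = 14277 km = 1.428×10⁷ m.
Vis-viva rearranged: 1/a = 2/r − v²/μ = 1.401×10⁻⁷ − 6.515×10⁻⁸ = 7.493×10⁻⁸ m⁻¹.
a = 1.335×10⁷ m = 13345 km.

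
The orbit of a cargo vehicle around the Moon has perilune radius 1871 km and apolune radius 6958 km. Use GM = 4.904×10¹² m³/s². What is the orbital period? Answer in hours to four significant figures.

T ≈ 7.310 hours

Semi-major axis a = (r_p + r_a)/2 = (1871.0 + 6958.0)/2 = 4414.5 km = 4.414×10⁶ m.
By Kepler's third law T = 2π√(a³/μ) = 2π × 4.188×10³ = 2.632×10⁴ s.
= 7.310 hours.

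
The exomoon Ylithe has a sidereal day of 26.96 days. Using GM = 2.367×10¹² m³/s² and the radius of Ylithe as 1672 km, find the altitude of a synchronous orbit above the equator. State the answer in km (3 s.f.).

T = 26.96 days = 2.329×10⁶ s.
A synchronous orbit has period T, so by Kepler's third law a = (μT²/4π²)^(1/3).
μT²/4π² = 2.367×10¹² × (2.329×10⁶)² / 39.48 = 3.253×10²³ m³.
a = 6.878×10⁷ m = 68776 km.
Altitude h = a − R = 68776 − 1672 = 67104 km.

h_sync ≈ 67100 km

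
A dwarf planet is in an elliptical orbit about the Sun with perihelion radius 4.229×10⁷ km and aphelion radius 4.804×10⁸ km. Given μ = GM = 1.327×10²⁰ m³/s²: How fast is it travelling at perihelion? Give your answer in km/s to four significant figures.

v ≈ 75.95 km/s

Semi-major axis a = (r_p + r_a)/2 = 2.6134×10⁸ km = 2.613×10¹¹ m.
Vis-viva: v² = μ(2/r − 1/a) = 1.327×10²⁰ × (4.729×10⁻¹¹ − 3.826×10⁻¹²) = 5.768×10⁹ m²/s².
v = 75950 m/s = 75.95 km/s.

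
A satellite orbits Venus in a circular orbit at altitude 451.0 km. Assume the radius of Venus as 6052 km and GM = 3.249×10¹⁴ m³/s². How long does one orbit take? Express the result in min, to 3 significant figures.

T ≈ 96.3 min

r = 6052 + 451.0 = 6503.0 km = 6.5030×10⁶ m.
Kepler's third law: T = 2π√(r³/μ) = 2π√((6.503×10⁶)³ / 3.249×10¹⁴).
r³/μ = 8.464×10⁵ s², so T = 2π × 9.200×10² = 5.781×10³ s.
Converting: 5.781×10³ s ÷ 60.00 = 96.34 min.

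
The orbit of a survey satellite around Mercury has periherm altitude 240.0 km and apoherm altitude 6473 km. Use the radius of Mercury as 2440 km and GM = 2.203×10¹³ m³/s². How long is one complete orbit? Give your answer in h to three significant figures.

T ≈ 5.19 h

r_p = 2440 + 240.0 = 2680.0 km = 2.6800×10⁶ m.
r_a = 2440 + 6473 = 8913.0 km = 8.9130×10⁶ m.
Semi-major axis a = (r_p + r_a)/2 = (2680.0 + 8913.0)/2 = 5796.5 km = 5.796×10⁶ m.
By Kepler's third law T = 2π√(a³/μ) = 2π × 2.973×10³ = 1.868×10⁴ s.
= 5.189 h.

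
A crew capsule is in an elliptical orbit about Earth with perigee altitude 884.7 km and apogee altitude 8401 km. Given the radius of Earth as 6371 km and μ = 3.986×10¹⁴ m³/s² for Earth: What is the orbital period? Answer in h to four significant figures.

r_p = 6371 + 884.7 = 7255.7 km = 7.2557×10⁶ m.
r_a = 6371 + 8401 = 14772 km = 1.4772×10⁷ m.
Semi-major axis a = (r_p + r_a)/2 = (7255.7 + 14772)/2 = 11014 km = 1.101×10⁷ m.
By Kepler's third law T = 2π√(a³/μ) = 2π × 1.831×10³ = 1.150×10⁴ s.
= 3.195 h.

T ≈ 3.195 h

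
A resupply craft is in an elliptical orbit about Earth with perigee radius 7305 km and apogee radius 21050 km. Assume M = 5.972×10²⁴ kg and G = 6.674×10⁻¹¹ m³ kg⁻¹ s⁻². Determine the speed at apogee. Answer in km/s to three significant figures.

v ≈ 3.12 km/s

μ = GM = 6.674×10⁻¹¹ × 5.972×10²⁴ = 3.986×10¹⁴ m³/s².
Semi-major axis a = (r_p + r_a)/2 = 14178 km = 1.418×10⁷ m.
Vis-viva: v² = μ(2/r − 1/a) = 3.986×10¹⁴ × (9.501×10⁻⁸ − 7.053×10⁻⁸) = 9.756×10⁶ m²/s².
v = 3123 m/s = 3.123 km/s.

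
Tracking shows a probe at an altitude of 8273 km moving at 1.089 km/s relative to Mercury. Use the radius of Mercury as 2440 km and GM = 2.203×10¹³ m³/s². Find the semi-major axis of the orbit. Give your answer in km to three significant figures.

r = 2440 + 8273 = 10713 km = 1.071×10⁷ m.
Specific orbital energy ε = v²/2 − μ/r = (1089)²/2 − 2.203×10¹³/1.071×10⁷ = -1.463×10⁶ J/kg.
Since ε = −μ/(2a), a = −μ/(2ε) = 7.527×10⁶ m = 7526.9 km.

a ≈ 7530 km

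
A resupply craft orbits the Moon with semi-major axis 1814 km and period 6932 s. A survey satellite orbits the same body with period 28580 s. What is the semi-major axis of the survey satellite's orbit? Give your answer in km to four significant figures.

a₂ ≈ 4664 km

Kepler's third law: a³ ∝ T², so a₂ = a₁ (T₂/T₁)^(2/3).
T₂/T₁ = 4.123, (T₂/T₁)^(2/3) = 2.571.
a₂ = 1814 × 2.571 = 4664 km.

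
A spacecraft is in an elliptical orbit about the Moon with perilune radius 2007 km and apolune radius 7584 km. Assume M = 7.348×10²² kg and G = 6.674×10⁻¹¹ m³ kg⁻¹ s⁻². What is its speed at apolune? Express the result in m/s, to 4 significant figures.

μ = GM = 6.674×10⁻¹¹ × 7.348×10²² = 4.904×10¹² m³/s².
Semi-major axis a = (r_p + r_a)/2 = 4795.5 km = 4.796×10⁶ m.
Vis-viva: v² = μ(2/r − 1/a) = 4.904×10¹² × (2.637×10⁻⁷ − 2.085×10⁻⁷) = 2.706×10⁵ m²/s².
v = 520.2 m/s.

v ≈ 520.2 m/s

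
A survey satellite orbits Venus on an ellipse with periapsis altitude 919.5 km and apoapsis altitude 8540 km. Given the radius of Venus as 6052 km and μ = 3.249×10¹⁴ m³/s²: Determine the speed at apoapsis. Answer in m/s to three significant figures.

r_p = 6052 + 919.5 = 6971.5 km = 6.9715×10⁶ m.
r_a = 6052 + 8540 = 14592 km = 1.4592×10⁷ m.
Semi-major axis a = (r_p + r_a)/2 = 10782 km = 1.078×10⁷ m.
Vis-viva: v² = μ(2/r − 1/a) = 3.249×10¹⁴ × (1.371×10⁻⁷ − 9.275×10⁻⁸) = 1.440×10⁷ m²/s².
v = 3794 m/s.

v ≈ 3790 m/s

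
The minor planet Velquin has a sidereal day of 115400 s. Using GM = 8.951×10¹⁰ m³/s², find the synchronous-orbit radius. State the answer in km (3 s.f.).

A synchronous orbit has period T, so by Kepler's third law a = (μT²/4π²)^(1/3).
μT²/4π² = 8.951×10¹⁰ × (1.154×10⁵)² / 39.48 = 3.019×10¹⁹ m³.
a = 3.114×10⁶ m = 3113.9 km.

r_sync ≈ 3110 km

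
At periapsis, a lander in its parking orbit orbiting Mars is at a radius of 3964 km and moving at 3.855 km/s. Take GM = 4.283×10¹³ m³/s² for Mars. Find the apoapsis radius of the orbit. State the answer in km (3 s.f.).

apoapsis radius ≈ 8730 km

r_p = 3.964×10⁶ m.
Specific energy ε = v²/2 − μ/r = -3.374×10⁶ J/kg, so a = −μ/(2ε) = 6.347×10⁶ m.
The apsides satisfy r_p + r_a = 2a, so the apoapsis radius is 2a − r_p = 8.729×10⁶ m = 8729.3 km.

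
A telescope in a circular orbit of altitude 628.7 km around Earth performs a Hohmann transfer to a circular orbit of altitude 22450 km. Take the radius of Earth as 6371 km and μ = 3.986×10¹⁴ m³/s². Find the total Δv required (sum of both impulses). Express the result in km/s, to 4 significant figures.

Δv_total ≈ 3.420 km/s

r₁ = 6371 + 628.7 = 6999.7 km = 6.9997×10⁶ m.
r₂ = 6371 + 22450 = 28821 km = 2.8821×10⁷ m.
Transfer ellipse a_t = (r₁ + r₂)/2 = 1.791×10⁷ m.
At r₁: circular v_c1 = √(μ/r₁) = 7546 m/s; transfer-perigee v_p = √[μ(2/r₁ − 1/a_t)] = 9573 m/s.
Δv₁ = v_p − v_c1 = 2026 m/s.
At r₂: circular v_c2 = √(μ/r₂) = 3719 m/s; transfer-apogee v_a = √[μ(2/r₂ − 1/a_t)] = 2325 m/s.
Δv₂ = v_c2 − v_a = 1394 m/s.
Total Δv = Δv₁ + Δv₂ = 3420 m/s = 3.420 km/s.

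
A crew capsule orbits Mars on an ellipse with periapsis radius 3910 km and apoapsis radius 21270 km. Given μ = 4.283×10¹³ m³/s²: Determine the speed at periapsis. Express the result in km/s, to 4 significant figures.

v ≈ 4.302 km/s

Semi-major axis a = (r_p + r_a)/2 = 12590 km = 1.259×10⁷ m.
Vis-viva: v² = μ(2/r − 1/a) = 4.283×10¹³ × (5.115×10⁻⁷ − 7.943×10⁻⁸) = 1.851×10⁷ m²/s².
v = 4302 m/s = 4.302 km/s.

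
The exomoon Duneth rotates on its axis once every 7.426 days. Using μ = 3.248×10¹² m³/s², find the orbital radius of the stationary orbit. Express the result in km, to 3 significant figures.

T = 7.426 days = 6.416×10⁵ s.
A synchronous orbit has period T, so by Kepler's third law a = (μT²/4π²)^(1/3).
μT²/4π² = 3.248×10¹² × (6.416×10⁵)² / 39.48 = 3.387×10²² m³.
a = 3.235×10⁷ m = 32354 km.

r_sync ≈ 32400 km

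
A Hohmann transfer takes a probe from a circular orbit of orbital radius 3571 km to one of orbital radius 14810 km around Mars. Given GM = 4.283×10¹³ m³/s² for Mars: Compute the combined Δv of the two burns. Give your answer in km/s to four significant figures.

r₁ = 3571 km = 3.571×10⁶ m.
r₂ = 14810 km = 1.481×10⁷ m.
Transfer ellipse a_t = (r₁ + r₂)/2 = 9.190×10⁶ m.
At r₁: circular v_c1 = √(μ/r₁) = 3463 m/s; transfer-periapsis v_p = √[μ(2/r₁ − 1/a_t)] = 4396 m/s.
Δv₁ = v_p − v_c1 = 933.1 m/s.
At r₂: circular v_c2 = √(μ/r₂) = 1701 m/s; transfer-apoapsis v_a = √[μ(2/r₂ − 1/a_t)] = 1060 m/s.
Δv₂ = v_c2 − v_a = 640.5 m/s.
Total Δv = Δv₁ + Δv₂ = 1574 m/s = 1.574 km/s.

Δv_total ≈ 1.574 km/s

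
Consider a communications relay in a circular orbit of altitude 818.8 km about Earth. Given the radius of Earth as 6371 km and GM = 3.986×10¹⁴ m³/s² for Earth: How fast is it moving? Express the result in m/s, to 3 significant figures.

r = 6371 + 818.8 = 7189.8 km = 7.1898×10⁶ m.
For a circular orbit v = √(μ/r) = √(3.986×10¹⁴ / 7.190×10⁶) = √(5.544×10⁷) = 7446 m/s.

v ≈ 7450 m/s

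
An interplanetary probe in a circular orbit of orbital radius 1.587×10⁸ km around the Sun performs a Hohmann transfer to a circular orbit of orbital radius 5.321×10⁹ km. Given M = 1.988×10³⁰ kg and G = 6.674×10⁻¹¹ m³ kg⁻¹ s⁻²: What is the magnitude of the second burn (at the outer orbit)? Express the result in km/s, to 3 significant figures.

Δv ≈ 3.79 km/s

μ = GM = 6.674×10⁻¹¹ × 1.988×10³⁰ = 1.327×10²⁰ m³/s².
r₁ = 1.587×10⁸ km = 1.587×10¹¹ m.
r₂ = 5.321×10⁹ km = 5.321×10¹² m.
Transfer ellipse a_t = (r₁ + r₂)/2 = 2.740×10¹² m.
At r₁: circular v_c1 = √(μ/r₁) = 28910 m/s; transfer-perihelion v_p = √[μ(2/r₁ − 1/a_t)] = 40290 m/s.
At r₂: circular v_c2 = √(μ/r₂) = 4993 m/s; transfer-aphelion v_a = √[μ(2/r₂ − 1/a_t)] = 1202 m/s.
Δv₂ = v_c2 − v_a = 3792 m/s.
= 3.792 km/s.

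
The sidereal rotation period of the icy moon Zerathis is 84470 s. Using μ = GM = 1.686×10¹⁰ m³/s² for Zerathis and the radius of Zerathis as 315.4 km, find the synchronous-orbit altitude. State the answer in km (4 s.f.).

h_sync ≈ 1134 km

A synchronous orbit has period T, so by Kepler's third law a = (μT²/4π²)^(1/3).
μT²/4π² = 1.686×10¹⁰ × (8.447×10⁴)² / 39.48 = 3.047×10¹⁸ m³.
a = 1.450×10⁶ m = 1449.8 km.
Altitude h = a − R = 1449.8 − 315.4 = 1134.4 km.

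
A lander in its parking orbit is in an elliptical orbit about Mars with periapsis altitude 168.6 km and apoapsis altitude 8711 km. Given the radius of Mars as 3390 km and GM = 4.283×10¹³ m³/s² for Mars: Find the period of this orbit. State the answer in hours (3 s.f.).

r_p = 3390 + 168.6 = 3558.6 km = 3.5586×10⁶ m.
r_a = 3390 + 8711 = 12101 km = 1.2101×10⁷ m.
Semi-major axis a = (r_p + r_a)/2 = (3558.6 + 12101)/2 = 7829.8 km = 7.830×10⁶ m.
By Kepler's third law T = 2π√(a³/μ) = 2π × 3.348×10³ = 2.103×10⁴ s.
= 5.843 hours.

T ≈ 5.84 hours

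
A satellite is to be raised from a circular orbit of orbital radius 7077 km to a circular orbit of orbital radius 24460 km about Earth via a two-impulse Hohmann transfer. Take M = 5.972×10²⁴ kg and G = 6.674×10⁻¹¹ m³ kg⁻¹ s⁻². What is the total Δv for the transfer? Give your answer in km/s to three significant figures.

Δv_total ≈ 3.17 km/s

μ = GM = 6.674×10⁻¹¹ × 5.972×10²⁴ = 3.986×10¹⁴ m³/s².
r₁ = 7077 km = 7.077×10⁶ m.
r₂ = 24460 km = 2.446×10⁷ m.
Transfer ellipse a_t = (r₁ + r₂)/2 = 1.577×10⁷ m.
At r₁: circular v_c1 = √(μ/r₁) = 7505 m/s; transfer-perigee v_p = √[μ(2/r₁ − 1/a_t)] = 9347 m/s.
Δv₁ = v_p − v_c1 = 1842 m/s.
At r₂: circular v_c2 = √(μ/r₂) = 4037 m/s; transfer-apogee v_a = √[μ(2/r₂ − 1/a_t)] = 2704 m/s.
Δv₂ = v_c2 − v_a = 1332 m/s.
Total Δv = Δv₁ + Δv₂ = 3175 m/s = 3.175 km/s.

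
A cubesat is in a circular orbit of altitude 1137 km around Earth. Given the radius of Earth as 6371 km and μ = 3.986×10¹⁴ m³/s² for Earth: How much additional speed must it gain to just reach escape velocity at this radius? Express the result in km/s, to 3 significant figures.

Δv ≈ 3.02 km/s

r = 6371 + 1137 = 7508.0 km = 7.5080×10⁶ m.
Circular speed v_c = √(μ/r) = 7286 m/s.
Escape speed v_esc = √(2μ/r) = √2 × v_c = 10300 m/s.
Δv = v_esc − v_c = 3018 m/s = 3.018 km/s.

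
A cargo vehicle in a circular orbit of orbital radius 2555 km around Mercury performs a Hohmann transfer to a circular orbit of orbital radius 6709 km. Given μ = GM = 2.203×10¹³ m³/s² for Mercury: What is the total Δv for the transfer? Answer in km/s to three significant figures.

Δv_total ≈ 1.06 km/s

r₁ = 2555 km = 2.555×10⁶ m.
r₂ = 6709 km = 6.709×10⁶ m.
Transfer ellipse a_t = (r₁ + r₂)/2 = 4.632×10⁶ m.
At r₁: circular v_c1 = √(μ/r₁) = 2936 m/s; transfer-periherm v_p = √[μ(2/r₁ − 1/a_t)] = 3534 m/s.
Δv₁ = v_p − v_c1 = 597.5 m/s.
At r₂: circular v_c2 = √(μ/r₂) = 1812 m/s; transfer-apoherm v_a = √[μ(2/r₂ − 1/a_t)] = 1346 m/s.
Δv₂ = v_c2 − v_a = 466.3 m/s.
Total Δv = Δv₁ + Δv₂ = 1064 m/s = 1.064 km/s.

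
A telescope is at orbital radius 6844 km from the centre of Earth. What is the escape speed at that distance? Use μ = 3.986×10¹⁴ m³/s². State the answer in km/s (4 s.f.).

r = 6844 km = 6.844×10⁶ m.
Escape speed v_esc = √(2μ/r) = √(2 × 3.986×10¹⁴ / 6.844×10⁶) = √(1.165×10⁸) = 10790 m/s.
= 10.79 km/s.

v_esc ≈ 10.79 km/s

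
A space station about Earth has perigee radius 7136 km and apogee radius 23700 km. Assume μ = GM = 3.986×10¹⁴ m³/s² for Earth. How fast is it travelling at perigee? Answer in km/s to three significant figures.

v ≈ 9.27 km/s

Semi-major axis a = (r_p + r_a)/2 = 15418 km = 1.542×10⁷ m.
Vis-viva: v² = μ(2/r − 1/a) = 3.986×10¹⁴ × (2.803×10⁻⁷ − 6.486×10⁻⁸) = 8.586×10⁷ m²/s².
v = 9266 m/s = 9.266 km/s.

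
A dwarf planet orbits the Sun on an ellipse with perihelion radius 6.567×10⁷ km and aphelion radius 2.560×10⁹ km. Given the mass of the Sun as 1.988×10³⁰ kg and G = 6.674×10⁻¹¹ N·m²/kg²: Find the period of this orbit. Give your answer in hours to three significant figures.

μ = GM = 6.674×10⁻¹¹ × 1.988×10³⁰ = 1.327×10²⁰ m³/s².
Semi-major axis a = (r_p + r_a)/2 = (6.5670×10⁷ + 2.5600×10⁹)/2 = 1.3128×10⁹ km = 1.313×10¹² m.
By Kepler's third law T = 2π√(a³/μ) = 2π × 1.306×10⁸ = 8.205×10⁸ s.
= 2.279×10⁵ hours.

T ≈ 228000 hours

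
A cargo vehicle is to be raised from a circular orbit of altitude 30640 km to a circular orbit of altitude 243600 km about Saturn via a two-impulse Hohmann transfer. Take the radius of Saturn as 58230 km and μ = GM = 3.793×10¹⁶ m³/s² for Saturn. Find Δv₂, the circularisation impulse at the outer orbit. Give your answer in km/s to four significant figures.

r₁ = 58230 + 30640 = 88870 km = 8.8870×10⁷ m.
r₂ = 58230 + 243600 = 301830 km = 3.0183×10⁸ m.
Transfer ellipse a_t = (r₁ + r₂)/2 = 1.954×10⁸ m.
At r₁: circular v_c1 = √(μ/r₁) = 20660 m/s; transfer-perikrone v_p = √[μ(2/r₁ − 1/a_t)] = 25680 m/s.
At r₂: circular v_c2 = √(μ/r₂) = 11210 m/s; transfer-apokrone v_a = √[μ(2/r₂ − 1/a_t)] = 7561 m/s.
Δv₂ = v_c2 − v_a = 3649 m/s.
= 3.649 km/s.

Δv ≈ 3.649 km/s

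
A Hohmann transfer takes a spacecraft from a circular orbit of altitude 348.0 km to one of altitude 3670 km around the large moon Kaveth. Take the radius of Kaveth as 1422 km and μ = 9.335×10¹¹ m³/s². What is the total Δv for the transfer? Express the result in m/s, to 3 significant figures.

r₁ = 1422 + 348.0 = 1770.0 km = 1.7700×10⁶ m.
r₂ = 1422 + 3670 = 5092.0 km = 5.0920×10⁶ m.
Transfer ellipse a_t = (r₁ + r₂)/2 = 3.431×10⁶ m.
At r₁: circular v_c1 = √(μ/r₁) = 726.2 m/s; transfer-periapsis v_p = √[μ(2/r₁ − 1/a_t)] = 884.7 m/s.
Δv₁ = v_p − v_c1 = 158.5 m/s.
At r₂: circular v_c2 = √(μ/r₂) = 428.2 m/s; transfer-apoapsis v_a = √[μ(2/r₂ − 1/a_t)] = 307.5 m/s.
Δv₂ = v_c2 − v_a = 120.6 m/s.
Total Δv = Δv₁ + Δv₂ = 279.1 m/s.

Δv_total ≈ 279 m/s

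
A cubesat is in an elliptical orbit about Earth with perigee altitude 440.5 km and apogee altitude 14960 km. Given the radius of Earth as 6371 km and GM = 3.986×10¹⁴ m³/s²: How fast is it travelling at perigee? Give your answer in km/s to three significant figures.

v ≈ 9.42 km/s

r_p = 6371 + 440.5 = 6811.5 km = 6.8115×10⁶ m.
r_a = 6371 + 14960 = 21331 km = 2.1331×10⁷ m.
Semi-major axis a = (r_p + r_a)/2 = 14071 km = 1.407×10⁷ m.
Vis-viva: v² = μ(2/r − 1/a) = 3.986×10¹⁴ × (2.936×10⁻⁷ − 7.107×10⁻⁸) = 8.871×10⁷ m²/s².
v = 9419 m/s = 9.419 km/s.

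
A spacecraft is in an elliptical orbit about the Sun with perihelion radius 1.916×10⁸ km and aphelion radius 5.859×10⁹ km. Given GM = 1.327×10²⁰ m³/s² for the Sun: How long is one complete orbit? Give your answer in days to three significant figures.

T ≈ 33200 days

Semi-major axis a = (r_p + r_a)/2 = (1.9160×10⁸ + 5.8590×10⁹)/2 = 3.0253×10⁹ km = 3.025×10¹² m.
By Kepler's third law T = 2π√(a³/μ) = 2π × 4.568×10⁸ = 2.870×10⁹ s.
= 33220 days.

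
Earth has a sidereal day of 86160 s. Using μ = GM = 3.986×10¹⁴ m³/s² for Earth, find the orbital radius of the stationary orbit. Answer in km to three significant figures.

r_sync ≈ 42200 km

A synchronous orbit has period T, so by Kepler's third law a = (μT²/4π²)^(1/3).
μT²/4π² = 3.986×10¹⁴ × (8.616×10⁴)² / 39.48 = 7.495×10²² m³.
a = 4.216×10⁷ m = 42163 km.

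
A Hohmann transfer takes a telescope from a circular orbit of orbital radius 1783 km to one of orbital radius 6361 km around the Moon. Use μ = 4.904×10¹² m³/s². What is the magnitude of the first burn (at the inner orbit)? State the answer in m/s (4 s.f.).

r₁ = 1783 km = 1.783×10⁶ m.
r₂ = 6361 km = 6.361×10⁶ m.
Transfer ellipse a_t = (r₁ + r₂)/2 = 4.072×10⁶ m.
At r₁: circular v_c1 = √(μ/r₁) = 1658 m/s; transfer-perilune v_p = √[μ(2/r₁ − 1/a_t)] = 2073 m/s.
Δv₁ = v_p − v_c1 = 414.4 m/s.

Δv ≈ 414.4 m/s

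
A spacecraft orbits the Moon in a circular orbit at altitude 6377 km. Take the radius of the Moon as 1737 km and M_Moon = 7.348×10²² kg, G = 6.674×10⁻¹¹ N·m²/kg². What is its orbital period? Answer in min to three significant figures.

μ = GM = 6.674×10⁻¹¹ × 7.348×10²² = 4.904×10¹² m³/s².
r = 1737 + 6377 = 8114.0 km = 8.1140×10⁶ m.
Kepler's third law: T = 2π√(r³/μ) = 2π√((8.114×10⁶)³ / 4.904×10¹²).
r³/μ = 1.089×10⁸ s², so T = 2π × 1.044×10⁴ = 6.558×10⁴ s.
Converting: 6.558×10⁴ s ÷ 60.00 = 1093 min.

T ≈ 1090 min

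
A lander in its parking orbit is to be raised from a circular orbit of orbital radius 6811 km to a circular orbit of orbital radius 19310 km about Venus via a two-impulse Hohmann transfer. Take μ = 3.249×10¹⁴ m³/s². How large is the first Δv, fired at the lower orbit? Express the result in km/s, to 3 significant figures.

r₁ = 6811 km = 6.811×10⁶ m.
r₂ = 19310 km = 1.931×10⁷ m.
Transfer ellipse a_t = (r₁ + r₂)/2 = 1.306×10⁷ m.
At r₁: circular v_c1 = √(μ/r₁) = 6907 m/s; transfer-periapsis v_p = √[μ(2/r₁ − 1/a_t)] = 8398 m/s.
Δv₁ = v_p − v_c1 = 1491 m/s.
= 1.491 km/s.

Δv ≈ 1.49 km/s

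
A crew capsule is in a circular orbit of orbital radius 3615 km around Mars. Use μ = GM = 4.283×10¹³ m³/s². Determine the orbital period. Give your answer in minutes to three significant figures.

T ≈ 110 minutes

r = 3615 km = 3.615×10⁶ m.
Kepler's third law: T = 2π√(r³/μ) = 2π√((3.615×10⁶)³ / 4.283×10¹³).
r³/μ = 1.103×10⁶ s², so T = 2π × 1.050×10³ = 6.599×10³ s.
Converting: 6.599×10³ s ÷ 60.00 = 110.0 minutes.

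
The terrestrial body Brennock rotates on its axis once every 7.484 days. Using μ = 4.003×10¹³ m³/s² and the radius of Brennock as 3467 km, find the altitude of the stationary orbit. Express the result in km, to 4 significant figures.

h_sync ≈ 71660 km

T = 7.484 days = 6.466×10⁵ s.
A synchronous orbit has period T, so by Kepler's third law a = (μT²/4π²)^(1/3).
μT²/4π² = 4.003×10¹³ × (6.466×10⁵)² / 39.48 = 4.240×10²³ m³.
a = 7.512×10⁷ m = 75123 km.
Altitude h = a − R = 75123 − 3467 = 71656 km.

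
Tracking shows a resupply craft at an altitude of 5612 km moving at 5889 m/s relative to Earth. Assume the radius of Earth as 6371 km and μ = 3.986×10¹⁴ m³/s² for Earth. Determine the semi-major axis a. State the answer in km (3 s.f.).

a ≈ 12500 km

r = 6371 + 5612 = 11983 km = 1.198×10⁷ m.
Vis-viva rearranged: 1/a = 2/r − v²/μ = 1.669×10⁻⁷ − 8.701×10⁻⁸ = 7.990×10⁻⁸ m⁻¹.
a = 1.252×10⁷ m = 12516 km.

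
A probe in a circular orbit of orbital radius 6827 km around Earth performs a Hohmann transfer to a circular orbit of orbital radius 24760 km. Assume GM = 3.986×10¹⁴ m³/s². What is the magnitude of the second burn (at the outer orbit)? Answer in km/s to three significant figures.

r₁ = 6827 km = 6.827×10⁶ m.
r₂ = 24760 km = 2.476×10⁷ m.
Transfer ellipse a_t = (r₁ + r₂)/2 = 1.579×10⁷ m.
At r₁: circular v_c1 = √(μ/r₁) = 7641 m/s; transfer-perigee v_p = √[μ(2/r₁ − 1/a_t)] = 9567 m/s.
At r₂: circular v_c2 = √(μ/r₂) = 4012 m/s; transfer-apogee v_a = √[μ(2/r₂ − 1/a_t)] = 2638 m/s.
Δv₂ = v_c2 − v_a = 1374 m/s.
= 1.374 km/s.

Δv ≈ 1.37 km/s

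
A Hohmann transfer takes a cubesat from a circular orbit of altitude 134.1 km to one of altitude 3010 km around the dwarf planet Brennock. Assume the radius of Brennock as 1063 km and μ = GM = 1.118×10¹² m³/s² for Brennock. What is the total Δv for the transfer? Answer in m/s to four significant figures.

Δv_total ≈ 405.9 m/s

r₁ = 1063 + 134.1 = 1197.1 km = 1.1971×10⁶ m.
r₂ = 1063 + 3010 = 4073.0 km = 4.0730×10⁶ m.
Transfer ellipse a_t = (r₁ + r₂)/2 = 2.635×10⁶ m.
At r₁: circular v_c1 = √(μ/r₁) = 966.4 m/s; transfer-periapsis v_p = √[μ(2/r₁ − 1/a_t)] = 1201 m/s.
Δv₁ = v_p − v_c1 = 235.1 m/s.
At r₂: circular v_c2 = √(μ/r₂) = 523.9 m/s; transfer-apoapsis v_a = √[μ(2/r₂ − 1/a_t)] = 353.1 m/s.
Δv₂ = v_c2 − v_a = 170.8 m/s.
Total Δv = Δv₁ + Δv₂ = 405.9 m/s.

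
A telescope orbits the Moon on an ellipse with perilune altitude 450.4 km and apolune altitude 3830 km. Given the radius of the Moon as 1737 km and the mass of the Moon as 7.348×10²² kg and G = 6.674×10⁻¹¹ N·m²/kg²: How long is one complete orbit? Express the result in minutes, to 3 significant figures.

T ≈ 361 minutes

μ = GM = 6.674×10⁻¹¹ × 7.348×10²² = 4.904×10¹² m³/s².
r_p = 1737 + 450.4 = 2187.4 km = 2.1874×10⁶ m.
r_a = 1737 + 3830 = 5567.0 km = 5.5670×10⁶ m.
Semi-major axis a = (r_p + r_a)/2 = (2187.4 + 5567.0)/2 = 3877.2 km = 3.877×10⁶ m.
By Kepler's third law T = 2π√(a³/μ) = 2π × 3.447×10³ = 2.166×10⁴ s.
= 361.0 minutes.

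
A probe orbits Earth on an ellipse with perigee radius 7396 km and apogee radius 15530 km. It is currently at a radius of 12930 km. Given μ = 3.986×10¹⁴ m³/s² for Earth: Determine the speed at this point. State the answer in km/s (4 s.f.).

v ≈ 5.185 km/s

Semi-major axis a = (r_p + r_a)/2 = 11463 km = 1.146×10⁷ m.
Vis-viva: v² = μ(2/r − 1/a) = 3.986×10¹⁴ × (1.547×10⁻⁷ − 8.724×10⁻⁸) = 2.688×10⁷ m²/s².
v = 5185 m/s = 5.185 km/s.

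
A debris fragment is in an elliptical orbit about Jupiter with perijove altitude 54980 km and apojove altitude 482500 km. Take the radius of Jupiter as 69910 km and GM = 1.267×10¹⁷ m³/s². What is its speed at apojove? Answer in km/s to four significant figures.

v ≈ 9.197 km/s

r_p = 69910 + 54980 = 124890 km = 1.2489×10⁸ m.
r_a = 69910 + 482500 = 552410 km = 5.5241×10⁸ m.
Semi-major axis a = (r_p + r_a)/2 = 3.3865×10⁵ km = 3.386×10⁸ m.
Vis-viva: v² = μ(2/r − 1/a) = 1.267×10¹⁷ × (3.620×10⁻⁹ − 2.953×10⁻⁹) = 8.458×10⁷ m²/s².
v = 9197 m/s = 9.197 km/s.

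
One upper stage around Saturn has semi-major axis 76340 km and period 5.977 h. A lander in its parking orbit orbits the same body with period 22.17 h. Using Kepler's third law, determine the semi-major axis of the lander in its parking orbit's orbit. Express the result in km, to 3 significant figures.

a₂ ≈ 1.83×10⁵ km

Kepler's third law: a³ ∝ T², so a₂ = a₁ (T₂/T₁)^(2/3).
T₂/T₁ = 3.709, (T₂/T₁)^(2/3) = 2.396.
a₂ = 76340 × 2.396 = 1.829×10⁵ km.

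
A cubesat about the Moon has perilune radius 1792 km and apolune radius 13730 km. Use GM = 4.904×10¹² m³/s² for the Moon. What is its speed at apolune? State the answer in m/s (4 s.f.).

v ≈ 287.2 m/s

Semi-major axis a = (r_p + r_a)/2 = 7761.0 km = 7.761×10⁶ m.
Vis-viva: v² = μ(2/r − 1/a) = 4.904×10¹² × (1.457×10⁻⁷ − 1.288×10⁻⁷) = 8.247×10⁴ m²/s².
v = 287.2 m/s.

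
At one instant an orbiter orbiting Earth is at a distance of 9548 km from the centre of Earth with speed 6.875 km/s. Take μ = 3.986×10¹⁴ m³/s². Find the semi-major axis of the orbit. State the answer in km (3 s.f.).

a ≈ 11000 km

r = 9.548×10⁶ m.
Vis-viva rearranged: 1/a = 2/r − v²/μ = 2.095×10⁻⁷ − 1.186×10⁻⁷ = 9.089×10⁻⁸ m⁻¹.
a = 1.100×10⁷ m = 11002 km.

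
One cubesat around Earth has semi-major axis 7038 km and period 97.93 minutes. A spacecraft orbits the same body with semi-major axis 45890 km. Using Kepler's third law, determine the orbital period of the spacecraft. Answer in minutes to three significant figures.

T₂ ≈ 1630 minutes

Kepler's third law: T² ∝ a³, so T₂ = T₁ (a₂/a₁)^(3/2).
a₂/a₁ = 6.520, (a₂/a₁)^(3/2) = 16.65.
T₂ = 97.93 × 16.65 = 1630 minutes.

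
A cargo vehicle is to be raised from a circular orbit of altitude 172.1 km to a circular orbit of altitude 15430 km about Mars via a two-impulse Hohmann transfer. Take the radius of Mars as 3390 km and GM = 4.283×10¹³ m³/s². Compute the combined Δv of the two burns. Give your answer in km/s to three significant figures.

r₁ = 3390 + 172.1 = 3562.1 km = 3.5621×10⁶ m.
r₂ = 3390 + 15430 = 18820 km = 1.8820×10⁷ m.
Transfer ellipse a_t = (r₁ + r₂)/2 = 1.119×10⁷ m.
At r₁: circular v_c1 = √(μ/r₁) = 3468 m/s; transfer-periapsis v_p = √[μ(2/r₁ − 1/a_t)] = 4497 m/s.
Δv₁ = v_p − v_c1 = 1029 m/s.
At r₂: circular v_c2 = √(μ/r₂) = 1509 m/s; transfer-apoapsis v_a = √[μ(2/r₂ − 1/a_t)] = 851.1 m/s.
Δv₂ = v_c2 − v_a = 657.5 m/s.
Total Δv = Δv₁ + Δv₂ = 1687 m/s = 1.687 km/s.

Δv_total ≈ 1.69 km/s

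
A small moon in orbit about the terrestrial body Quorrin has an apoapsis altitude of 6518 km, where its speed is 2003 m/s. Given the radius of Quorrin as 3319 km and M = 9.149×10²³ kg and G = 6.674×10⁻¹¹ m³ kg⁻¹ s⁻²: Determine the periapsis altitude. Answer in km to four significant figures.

periapsis altitude ≈ 1378 km

μ = GM = 6.674×10⁻¹¹ × 9.149×10²³ = 6.106×10¹³ m³/s².
r_a = 3319 + 6518 = 9837.0 km = 9.837×10⁶ m.
Specific energy ε = v²/2 − μ/r = -4.201×10⁶ J/kg, so a = −μ/(2ε) = 7.267×10⁶ m.
The apsides satisfy r_p + r_a = 2a, so the periapsis radius is 2a − r_a = 4.697×10⁶ m = 4697.0 km.
Periapsis altitude = 4697.0 − 3319 = 1378.0 km.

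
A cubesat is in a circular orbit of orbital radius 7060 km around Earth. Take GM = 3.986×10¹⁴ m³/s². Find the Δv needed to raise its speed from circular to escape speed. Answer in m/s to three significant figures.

Δv ≈ 3110 m/s

r = 7060 km = 7.060×10⁶ m.
Circular speed v_c = √(μ/r) = 7514 m/s.
Escape speed v_esc = √(2μ/r) = √2 × v_c = 10630 m/s.
Δv = v_esc − v_c = 3112 m/s.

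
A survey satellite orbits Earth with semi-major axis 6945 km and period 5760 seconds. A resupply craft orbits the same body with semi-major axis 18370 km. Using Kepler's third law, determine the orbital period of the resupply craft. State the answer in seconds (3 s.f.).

T₂ ≈ 24800 seconds

Kepler's third law: T² ∝ a³, so T₂ = T₁ (a₂/a₁)^(3/2).
a₂/a₁ = 2.645, (a₂/a₁)^(3/2) = 4.302.
T₂ = 5760 × 4.302 = 24780 seconds.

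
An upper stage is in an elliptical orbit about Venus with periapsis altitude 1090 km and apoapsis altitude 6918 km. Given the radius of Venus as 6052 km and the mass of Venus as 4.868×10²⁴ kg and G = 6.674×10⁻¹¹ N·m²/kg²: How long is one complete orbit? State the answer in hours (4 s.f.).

μ = GM = 6.674×10⁻¹¹ × 4.868×10²⁴ = 3.249×10¹⁴ m³/s².
r_p = 6052 + 1090 = 7142.0 km = 7.1420×10⁶ m.
r_a = 6052 + 6918 = 12970 km = 1.2970×10⁷ m.
Semi-major axis a = (r_p + r_a)/2 = (7142.0 + 12970)/2 = 10056 km = 1.006×10⁷ m.
By Kepler's third law T = 2π√(a³/μ) = 2π × 1.769×10³ = 1.112×10⁴ s.
= 3.088 hours.

T ≈ 3.088 hours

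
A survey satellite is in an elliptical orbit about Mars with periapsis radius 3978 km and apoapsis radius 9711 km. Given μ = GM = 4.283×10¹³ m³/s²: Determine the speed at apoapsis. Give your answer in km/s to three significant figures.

v ≈ 1.60 km/s

Semi-major axis a = (r_p + r_a)/2 = 6844.5 km = 6.844×10⁶ m.
Vis-viva: v² = μ(2/r − 1/a) = 4.283×10¹³ × (2.060×10⁻⁷ − 1.461×10⁻⁷) = 2.563×10⁶ m²/s².
v = 1601 m/s = 1.601 km/s.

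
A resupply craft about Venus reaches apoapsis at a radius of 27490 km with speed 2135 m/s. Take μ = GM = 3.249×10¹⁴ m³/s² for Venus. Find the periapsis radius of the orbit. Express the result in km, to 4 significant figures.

periapsis radius ≈ 6568 km

r_a = 2.749×10⁷ m.
Specific energy ε = v²/2 − μ/r = -9.540×10⁶ J/kg, so a = −μ/(2ε) = 1.703×10⁷ m.
The apsides satisfy r_p + r_a = 2a, so the periapsis radius is 2a − r_a = 6.568×10⁶ m = 6567.6 km.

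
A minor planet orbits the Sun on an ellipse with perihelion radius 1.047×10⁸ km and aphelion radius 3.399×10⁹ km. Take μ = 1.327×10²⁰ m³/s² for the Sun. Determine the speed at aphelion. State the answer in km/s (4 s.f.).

Semi-major axis a = (r_p + r_a)/2 = 1.7518×10⁹ km = 1.752×10¹² m.
Vis-viva: v² = μ(2/r − 1/a) = 1.327×10²⁰ × (5.884×10⁻¹³ − 5.708×10⁻¹³) = 2.333×10⁶ m²/s².
v = 1528 m/s = 1.528 km/s.

v ≈ 1.528 km/s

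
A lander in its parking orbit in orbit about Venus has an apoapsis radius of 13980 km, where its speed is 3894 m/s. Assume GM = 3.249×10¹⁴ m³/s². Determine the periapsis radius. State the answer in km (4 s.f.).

periapsis radius ≈ 6769 km

r_a = 1.398×10⁷ m.
Specific energy ε = v²/2 − μ/r = -1.566×10⁷ J/kg, so a = −μ/(2ε) = 1.037×10⁷ m.
The apsides satisfy r_p + r_a = 2a, so the periapsis radius is 2a − r_a = 6.769×10⁶ m = 6768.8 km.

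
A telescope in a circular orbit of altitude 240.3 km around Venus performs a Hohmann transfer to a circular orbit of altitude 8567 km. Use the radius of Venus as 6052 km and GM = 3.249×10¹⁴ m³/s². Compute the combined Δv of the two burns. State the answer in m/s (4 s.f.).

r₁ = 6052 + 240.3 = 6292.3 km = 6.2923×10⁶ m.
r₂ = 6052 + 8567 = 14619 km = 1.4619×10⁷ m.
Transfer ellipse a_t = (r₁ + r₂)/2 = 1.046×10⁷ m.
At r₁: circular v_c1 = √(μ/r₁) = 7186 m/s; transfer-periapsis v_p = √[μ(2/r₁ − 1/a_t)] = 8497 m/s.
Δv₁ = v_p − v_c1 = 1311 m/s.
At r₂: circular v_c2 = √(μ/r₂) = 4714 m/s; transfer-apoapsis v_a = √[μ(2/r₂ − 1/a_t)] = 3657 m/s.
Δv₂ = v_c2 − v_a = 1057 m/s.
Total Δv = Δv₁ + Δv₂ = 2368 m/s.

Δv_total ≈ 2368 m/s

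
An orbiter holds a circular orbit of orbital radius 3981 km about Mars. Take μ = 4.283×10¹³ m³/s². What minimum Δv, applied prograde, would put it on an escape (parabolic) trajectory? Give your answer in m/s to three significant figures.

Δv ≈ 1360 m/s

r = 3981 km = 3.981×10⁶ m.
Circular speed v_c = √(μ/r) = 3280 m/s.
Escape speed v_esc = √(2μ/r) = √2 × v_c = 4639 m/s.
Δv = v_esc − v_c = 1359 m/s.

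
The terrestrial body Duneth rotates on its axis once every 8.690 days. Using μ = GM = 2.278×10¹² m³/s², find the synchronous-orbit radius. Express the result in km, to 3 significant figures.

r_sync ≈ 31900 km

T = 8.690 days = 7.508×10⁵ s.
A synchronous orbit has period T, so by Kepler's third law a = (μT²/4π²)^(1/3).
μT²/4π² = 2.278×10¹² × (7.508×10⁵)² / 39.48 = 3.253×10²² m³.
a = 3.192×10⁷ m = 31922 km.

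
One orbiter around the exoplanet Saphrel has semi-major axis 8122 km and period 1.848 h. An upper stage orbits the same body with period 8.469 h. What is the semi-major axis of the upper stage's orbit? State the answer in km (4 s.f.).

a₂ ≈ 22410 km

Kepler's third law: a³ ∝ T², so a₂ = a₁ (T₂/T₁)^(2/3).
T₂/T₁ = 4.583, (T₂/T₁)^(2/3) = 2.759.
a₂ = 8122 × 2.759 = 22410 km.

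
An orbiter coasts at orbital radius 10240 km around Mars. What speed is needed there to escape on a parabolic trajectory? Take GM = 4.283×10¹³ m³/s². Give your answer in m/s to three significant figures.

r = 10240 km = 1.024×10⁷ m.
Escape speed v_esc = √(2μ/r) = √(2 × 4.283×10¹³ / 1.024×10⁷) = √(8.365×10⁶) = 2892 m/s.

v_esc ≈ 2890 m/s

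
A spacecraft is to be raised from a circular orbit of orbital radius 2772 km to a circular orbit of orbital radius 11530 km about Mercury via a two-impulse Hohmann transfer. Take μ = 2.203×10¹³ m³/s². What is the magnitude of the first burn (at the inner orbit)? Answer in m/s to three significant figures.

r₁ = 2772 km = 2.772×10⁶ m.
r₂ = 11530 km = 1.153×10⁷ m.
Transfer ellipse a_t = (r₁ + r₂)/2 = 7.151×10⁶ m.
At r₁: circular v_c1 = √(μ/r₁) = 2819 m/s; transfer-periherm v_p = √[μ(2/r₁ − 1/a_t)] = 3580 m/s.
Δv₁ = v_p − v_c1 = 760.6 m/s.

Δv ≈ 761 m/s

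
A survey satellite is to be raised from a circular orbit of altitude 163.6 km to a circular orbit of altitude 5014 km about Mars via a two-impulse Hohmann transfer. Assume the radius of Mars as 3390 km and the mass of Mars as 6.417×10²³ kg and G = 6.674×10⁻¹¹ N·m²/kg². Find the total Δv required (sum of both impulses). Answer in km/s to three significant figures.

Δv_total ≈ 1.16 km/s

μ = GM = 6.674×10⁻¹¹ × 6.417×10²³ = 4.283×10¹³ m³/s².
r₁ = 3390 + 163.6 = 3553.6 km = 3.5536×10⁶ m.
r₂ = 3390 + 5014 = 8404.0 km = 8.4040×10⁶ m.
Transfer ellipse a_t = (r₁ + r₂)/2 = 5.979×10⁶ m.
At r₁: circular v_c1 = √(μ/r₁) = 3472 m/s; transfer-periapsis v_p = √[μ(2/r₁ − 1/a_t)] = 4116 m/s.
Δv₁ = v_p − v_c1 = 644.3 m/s.
At r₂: circular v_c2 = √(μ/r₂) = 2257 m/s; transfer-apoapsis v_a = √[μ(2/r₂ − 1/a_t)] = 1740 m/s.
Δv₂ = v_c2 − v_a = 517.1 m/s.
Total Δv = Δv₁ + Δv₂ = 1161 m/s = 1.161 km/s.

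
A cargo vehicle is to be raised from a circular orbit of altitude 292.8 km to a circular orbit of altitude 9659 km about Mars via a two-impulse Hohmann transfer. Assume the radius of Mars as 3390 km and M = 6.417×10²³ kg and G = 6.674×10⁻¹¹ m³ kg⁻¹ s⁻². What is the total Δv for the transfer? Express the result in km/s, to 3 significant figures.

μ = GM = 6.674×10⁻¹¹ × 6.417×10²³ = 4.283×10¹³ m³/s².
r₁ = 3390 + 292.8 = 3682.8 km = 3.6828×10⁶ m.
r₂ = 3390 + 9659 = 13049 km = 1.3049×10⁷ m.
Transfer ellipse a_t = (r₁ + r₂)/2 = 8.366×10⁶ m.
At r₁: circular v_c1 = √(μ/r₁) = 3410 m/s; transfer-periapsis v_p = √[μ(2/r₁ − 1/a_t)] = 4259 m/s.
Δv₁ = v_p − v_c1 = 848.8 m/s.
At r₂: circular v_c2 = √(μ/r₂) = 1812 m/s; transfer-apoapsis v_a = √[μ(2/r₂ − 1/a_t)] = 1202 m/s.
Δv₂ = v_c2 − v_a = 609.6 m/s.
Total Δv = Δv₁ + Δv₂ = 1458 m/s = 1.458 km/s.

Δv_total ≈ 1.46 km/s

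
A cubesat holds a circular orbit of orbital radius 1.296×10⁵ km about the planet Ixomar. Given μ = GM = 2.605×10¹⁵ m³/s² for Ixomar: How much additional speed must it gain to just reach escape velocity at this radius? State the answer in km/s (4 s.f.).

Δv ≈ 1.857 km/s

r = 1.296×10⁵ km = 1.296×10⁸ m.
Circular speed v_c = √(μ/r) = 4483 m/s.
Escape speed v_esc = √(2μ/r) = √2 × v_c = 6340 m/s.
Δv = v_esc − v_c = 1857 m/s = 1.857 km/s.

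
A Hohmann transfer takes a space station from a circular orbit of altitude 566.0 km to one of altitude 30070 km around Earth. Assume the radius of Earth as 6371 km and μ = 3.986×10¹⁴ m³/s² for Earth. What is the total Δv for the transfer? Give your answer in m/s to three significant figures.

r₁ = 6371 + 566.0 = 6937.0 km = 6.9370×10⁶ m.
r₂ = 6371 + 30070 = 36441 km = 3.6441×10⁷ m.
Transfer ellipse a_t = (r₁ + r₂)/2 = 2.169×10⁷ m.
At r₁: circular v_c1 = √(μ/r₁) = 7580 m/s; transfer-perigee v_p = √[μ(2/r₁ − 1/a_t)] = 9826 m/s.
Δv₁ = v_p − v_c1 = 2245 m/s.
At r₂: circular v_c2 = √(μ/r₂) = 3307 m/s; transfer-apogee v_a = √[μ(2/r₂ − 1/a_t)] = 1870 m/s.
Δv₂ = v_c2 − v_a = 1437 m/s.
Total Δv = Δv₁ + Δv₂ = 3682 m/s.

Δv_total ≈ 3680 m/s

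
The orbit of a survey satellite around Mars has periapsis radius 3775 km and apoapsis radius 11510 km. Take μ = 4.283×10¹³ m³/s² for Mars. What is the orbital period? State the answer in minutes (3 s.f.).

Semi-major axis a = (r_p + r_a)/2 = (3775.0 + 11510)/2 = 7642.5 km = 7.642×10⁶ m.
By Kepler's third law T = 2π√(a³/μ) = 2π × 3.228×10³ = 2.028×10⁴ s.
= 338.1 minutes.

T ≈ 338 minutes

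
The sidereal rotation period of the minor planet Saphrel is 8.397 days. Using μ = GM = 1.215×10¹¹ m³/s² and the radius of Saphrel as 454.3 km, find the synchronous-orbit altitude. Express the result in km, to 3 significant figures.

h_sync ≈ 11300 km

T = 8.397 days = 7.255×10⁵ s.
A synchronous orbit has period T, so by Kepler's third law a = (μT²/4π²)^(1/3).
μT²/4π² = 1.215×10¹¹ × (7.255×10⁵)² / 39.48 = 1.620×10²¹ m³.
a = 1.174×10⁷ m = 11744 km.
Altitude h = a − R = 11744 − 454.3 = 11290 km.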